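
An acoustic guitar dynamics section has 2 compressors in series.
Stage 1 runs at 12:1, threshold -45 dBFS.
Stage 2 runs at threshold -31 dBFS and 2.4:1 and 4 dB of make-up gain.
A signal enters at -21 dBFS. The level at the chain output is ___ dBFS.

Stage 1: -21 dBFS is 24 dB over -45 dBFS; at 12:1 that becomes 2 dB over, giving -43 dBFS.
Stage 2: -43 dBFS is at or below the -31 dBFS threshold — no compression; make-up brings it to -39 dBFS.

-39 dBFS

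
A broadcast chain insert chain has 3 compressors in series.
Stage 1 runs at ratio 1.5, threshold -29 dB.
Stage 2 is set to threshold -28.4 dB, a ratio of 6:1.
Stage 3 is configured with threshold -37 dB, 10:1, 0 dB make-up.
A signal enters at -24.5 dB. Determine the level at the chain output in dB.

Stage 1: 4.5 dB above -29 dB, reduced 1.5:1 to 3 dB above → -26 dB.
Stage 2: -26 dB is 2.4 dB over -28.4 dB; at 6:1 that becomes 0.4 dB over, giving -28 dB.
Stage 3: 9 dB above -37 dB, reduced 10:1 to 0.9 dB above → -36.1 dB.

-36.1 dB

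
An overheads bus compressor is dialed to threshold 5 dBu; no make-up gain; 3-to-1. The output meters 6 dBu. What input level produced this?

8 dBu

That's 1 dB above the 5 dBu threshold.
Undo the ratio: input overshoot = 1 × 3 = 3 dB, giving input = 8 dBu.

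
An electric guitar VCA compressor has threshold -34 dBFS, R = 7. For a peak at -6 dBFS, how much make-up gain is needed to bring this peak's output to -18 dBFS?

12 dB

Overshoot 28 dB → 28/7 = 4 dB after compression, so the compressed level is -34 + 4 = -30 dBFS.
Make-up = target − compressed = -18 − (-30) = 12 dB.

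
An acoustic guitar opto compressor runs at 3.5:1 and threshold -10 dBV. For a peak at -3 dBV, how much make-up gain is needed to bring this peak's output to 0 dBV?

8 dB

Without make-up, output = threshold + overshoot/3.5 = -10 + 2 = -8 dBV.
Gap to target: 8 dB.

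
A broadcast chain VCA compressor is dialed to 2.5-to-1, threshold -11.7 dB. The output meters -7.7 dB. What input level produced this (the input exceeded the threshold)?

Post-compression overshoot = -7.7 − (-11.7) = 4 dB.
Input overshoot = R × output overshoot = 10 dB → input = -11.7 + 10 = -1.7 dB.

-1.7 dB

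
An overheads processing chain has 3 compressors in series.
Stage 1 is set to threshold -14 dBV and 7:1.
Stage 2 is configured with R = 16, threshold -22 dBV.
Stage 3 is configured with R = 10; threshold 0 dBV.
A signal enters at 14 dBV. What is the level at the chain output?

-21.25 dBV

Stage 1: overshoot 28 dB → 28/7 = 4 dB → -10 dBV.
Stage 2: overshoot 12 dB → 12/16 = 0.75 dB → -21.25 dBV.
Stage 3: -21.25 dBV ≤ 0 dBV, so stage 3 doesn't engage; output -21.25 dBV.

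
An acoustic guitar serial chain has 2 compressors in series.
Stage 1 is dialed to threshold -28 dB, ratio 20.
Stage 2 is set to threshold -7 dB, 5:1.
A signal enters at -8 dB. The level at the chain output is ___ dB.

-27 dB

Stage 1: -8 dB is 20 dB over -28 dB; at 20:1 that becomes 1 dB over, giving -27 dB.
Stage 2: -27 dB ≤ -7 dB, so stage 2 doesn't engage; output -27 dB.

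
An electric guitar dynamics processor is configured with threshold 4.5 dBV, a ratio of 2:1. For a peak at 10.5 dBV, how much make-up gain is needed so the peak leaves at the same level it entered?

The peak compresses to 4.5 + 6/2 = 7.5 dBV.
To reach 10.5 dBV requires 10.5 − 7.5 = 3 dB of make-up.

3 dB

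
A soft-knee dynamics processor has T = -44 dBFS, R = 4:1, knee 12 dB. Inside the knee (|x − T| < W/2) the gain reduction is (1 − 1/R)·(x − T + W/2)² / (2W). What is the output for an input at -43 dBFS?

-44.53125 dBFS

x − T + W/2 = -43 − (-44) + 6 = 7.
GR = (1 − 1/4) × 7² / 24 = 0.75 × 49 / 24 = 1.53125 dB.
Output = -43 − 1.53125 = -44.53125 dBFS.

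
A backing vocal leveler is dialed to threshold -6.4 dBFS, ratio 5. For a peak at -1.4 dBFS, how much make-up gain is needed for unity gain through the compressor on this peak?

The peak compresses to -6.4 + 5/5 = -5.4 dBFS.
To reach -1.4 dBFS requires -1.4 − (-5.4) = 4 dB of make-up.

4 dB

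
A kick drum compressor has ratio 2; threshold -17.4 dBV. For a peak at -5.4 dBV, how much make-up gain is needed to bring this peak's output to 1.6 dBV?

13 dB

The peak compresses to -17.4 + 12/2 = -11.4 dBV.
To reach 1.6 dBV requires 1.6 − (-11.4) = 13 dB of make-up.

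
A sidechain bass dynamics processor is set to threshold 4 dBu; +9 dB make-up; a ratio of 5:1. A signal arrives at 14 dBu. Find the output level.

The input is 10 dB above the 4 dBu threshold.
The 10 dB excess becomes 2 dB after 5:1 reduction.
That puts the output at 6 dBu; make-up adds 9 dB, giving 15 dBu.

15 dBu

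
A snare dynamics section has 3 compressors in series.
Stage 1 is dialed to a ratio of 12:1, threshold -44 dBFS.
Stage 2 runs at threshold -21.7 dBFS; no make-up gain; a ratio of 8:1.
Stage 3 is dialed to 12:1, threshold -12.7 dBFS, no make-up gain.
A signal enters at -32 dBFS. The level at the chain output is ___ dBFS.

Stage 1: overshoot 12 dB → 12/12 = 1 dB → -43 dBFS.
Stage 2: -43 dBFS ≤ -21.7 dBFS, so stage 2 doesn't engage; output -43 dBFS.
Stage 3: -43 dBFS is at or below the -12.7 dBFS threshold — no compression; output -43 dBFS.

-43 dBFS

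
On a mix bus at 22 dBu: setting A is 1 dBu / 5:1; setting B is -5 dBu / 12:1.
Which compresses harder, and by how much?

B, by 7.95 dB

A: 21 dB over, compressed to 4.2 dB over, so 16.8 dB of GR.
B: 27 dB over, compressed to 2.25 dB over, so 24.75 dB of GR.
B applies 7.95 dB more gain reduction.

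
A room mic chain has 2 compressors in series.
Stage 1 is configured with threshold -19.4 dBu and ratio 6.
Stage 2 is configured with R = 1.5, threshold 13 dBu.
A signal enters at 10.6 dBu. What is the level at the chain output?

-14.4 dBu

Stage 1: 10.6 dBu is 30 dB over -19.4 dBu; at 6:1 that becomes 5 dB over, giving -14.4 dBu.
Stage 2: -14.4 dBu ≤ 13 dBu, so stage 2 doesn't engage; output -14.4 dBu.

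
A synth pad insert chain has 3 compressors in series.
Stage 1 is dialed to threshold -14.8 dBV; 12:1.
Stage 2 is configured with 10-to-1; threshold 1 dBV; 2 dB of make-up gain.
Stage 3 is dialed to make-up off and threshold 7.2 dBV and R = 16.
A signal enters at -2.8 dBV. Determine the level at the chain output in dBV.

Stage 1: -2.8 dBV is 12 dB over -14.8 dBV; at 12:1 that becomes 1 dB over, giving -13.8 dBV.
Stage 2: -13.8 dBV ≤ 1 dBV, so stage 2 doesn't engage; make-up brings it to -11.8 dBV.
Stage 3: below threshold (-11.8 ≤ 7.2); passes unchanged; output -11.8 dBV.

-11.8 dBV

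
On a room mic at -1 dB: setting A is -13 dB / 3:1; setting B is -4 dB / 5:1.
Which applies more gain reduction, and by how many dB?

A, by 5.6 dB

A: 12 dB over, compressed to 4 dB over, so 8 dB of GR.
B: 3 dB over, compressed to 0.6 dB over, so 2.4 dB of GR.
A reduces 5.6 dB more.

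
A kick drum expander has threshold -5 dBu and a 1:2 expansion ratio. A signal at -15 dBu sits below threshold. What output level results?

Undershoot = (-5) − (-15) = 10 dB.
At 1:2, that expands to 20 dB under threshold.
Output = -5 − 20 = -25 dBu.

-25 dBu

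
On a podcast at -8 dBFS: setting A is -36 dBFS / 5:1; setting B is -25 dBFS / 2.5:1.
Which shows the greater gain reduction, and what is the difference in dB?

A: overshoot 28 dB → output overshoot 5.6 dB → GR 22.4 dB.
B: overshoot 17 dB → output overshoot 6.8 dB → GR 10.2 dB.
A reduces 12.2 dB more.

A, by 12.2 dB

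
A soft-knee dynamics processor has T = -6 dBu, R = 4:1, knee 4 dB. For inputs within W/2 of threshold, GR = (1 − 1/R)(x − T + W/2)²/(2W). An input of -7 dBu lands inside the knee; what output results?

-7.09375 dBu

x − T + W/2 = -7 − (-6) + 2 = 1.
GR = (1 − 1/4) × 1² / 8 = 0.75 × 1 / 8 = 0.09375 dB.
Output = -7 − 0.09375 = -7.09375 dBu.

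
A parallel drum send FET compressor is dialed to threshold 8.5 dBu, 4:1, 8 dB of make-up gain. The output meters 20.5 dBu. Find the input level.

Stripping the +8 dB make-up gives 12.5 dBu at the gain stage.
Post-compression overshoot = 12.5 − 8.5 = 4 dB.
Input overshoot = R × output overshoot = 16 dB → input = 8.5 + 16 = 24.5 dBu.

24.5 dBu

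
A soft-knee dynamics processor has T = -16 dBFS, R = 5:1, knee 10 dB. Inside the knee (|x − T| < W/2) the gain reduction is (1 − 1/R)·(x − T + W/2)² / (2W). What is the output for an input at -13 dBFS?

-15.56 dBFS

x − T + W/2 = -13 − (-16) + 5 = 8.
GR = (1 − 1/5) × 8² / 20 = 0.8 × 64 / 20 = 2.56 dB.
Output = -13 − 2.56 = -15.56 dBFS.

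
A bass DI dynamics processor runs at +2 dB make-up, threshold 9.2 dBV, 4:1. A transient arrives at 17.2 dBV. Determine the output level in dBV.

Overshoot: 17.2 − 9.2 = 8 dB.
At 4:1 the overshoot is divided by 4, leaving 2 dB above threshold.
So the level is 9.2 + 2 = 11.2 dBV; make-up adds 2 dB, giving 13.2 dBV.

13.2 dBV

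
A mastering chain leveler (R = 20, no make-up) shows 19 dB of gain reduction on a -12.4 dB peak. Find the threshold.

Input is 20 dB above T (since output overshoot × R = input overshoot: (-31.4 − T)·20 = -12.4 − T gives T = -32.4 dB).
Check: -32.4 + (-12.4 − (-32.4))/20 = -32.4 + 1 = -31.4 dB. ✓

-32.4 dB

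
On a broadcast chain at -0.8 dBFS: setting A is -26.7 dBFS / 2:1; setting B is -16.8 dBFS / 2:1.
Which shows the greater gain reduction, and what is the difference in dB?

A: GR = 25.9 − 25.9/2 = 12.95 dB.
B: GR = 16 − 16/2 = 8 dB.
Difference: 4.95 dB in favour of A.

A, by 4.95 dB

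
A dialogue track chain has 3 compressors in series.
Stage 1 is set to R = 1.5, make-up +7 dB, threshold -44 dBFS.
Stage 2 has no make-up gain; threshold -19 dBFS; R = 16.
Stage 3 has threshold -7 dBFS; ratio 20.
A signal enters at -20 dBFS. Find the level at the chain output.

-21 dBFS

Stage 1: overshoot 24 dB → 24/1.5 = 16 dB → -28 dBFS; +7 dB make-up → -21 dBFS.
Stage 2: below threshold (-21 ≤ -19); passes unchanged; output -21 dBFS.
Stage 3: -21 dBFS ≤ -7 dBFS, so stage 3 doesn't engage; output -21 dBFS.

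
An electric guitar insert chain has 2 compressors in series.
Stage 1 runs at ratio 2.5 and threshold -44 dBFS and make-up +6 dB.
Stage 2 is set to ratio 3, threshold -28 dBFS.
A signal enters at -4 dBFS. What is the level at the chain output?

-26 dBFS

Stage 1: 40 dB above -44 dBFS, reduced 2.5:1 to 16 dB above → -28 dBFS; +6 dB make-up → -22 dBFS.
Stage 2: 6 dB above -28 dBFS, reduced 3:1 to 2 dB above → -26 dBFS.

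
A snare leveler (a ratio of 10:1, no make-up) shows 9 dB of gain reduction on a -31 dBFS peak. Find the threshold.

Gain reduction = -31 − (-40) = 9 dB; output overshoot = GR / (R − 1) = 9 / 9 = 1 dB.
Threshold = output − output overshoot = -40 − 1 = -41 dBFS.

-41 dBFS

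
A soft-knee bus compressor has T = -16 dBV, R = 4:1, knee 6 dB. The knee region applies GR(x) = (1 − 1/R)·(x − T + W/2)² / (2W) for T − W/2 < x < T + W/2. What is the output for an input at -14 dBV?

x − T + W/2 = -14 − (-16) + 3 = 5.
GR = (1 − 1/4) × 5² / 12 = 0.75 × 25 / 12 = 1.5625 dB.
Output = -14 − 1.5625 = -15.5625 dBV.

-15.5625 dBV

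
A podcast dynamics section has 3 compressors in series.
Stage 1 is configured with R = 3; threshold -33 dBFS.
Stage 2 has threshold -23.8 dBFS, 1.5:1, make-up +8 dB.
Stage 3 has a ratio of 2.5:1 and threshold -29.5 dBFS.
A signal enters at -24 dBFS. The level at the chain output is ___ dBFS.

Stage 1: -24 dBFS is 9 dB over -33 dBFS; at 3:1 that becomes 3 dB over, giving -30 dBFS.
Stage 2: below threshold (-30 ≤ -23.8); passes unchanged; make-up brings it to -22 dBFS.
Stage 3: 7.5 dB above -29.5 dBFS, reduced 2.5:1 to 3 dB above → -26.5 dBFS.

-26.5 dBFS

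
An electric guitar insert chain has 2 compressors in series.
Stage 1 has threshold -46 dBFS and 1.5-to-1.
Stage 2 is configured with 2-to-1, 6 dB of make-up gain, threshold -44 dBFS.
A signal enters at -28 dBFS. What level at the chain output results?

Stage 1: -28 dBFS is 18 dB over -46 dBFS; at 1.5:1 that becomes 12 dB over, giving -34 dBFS.
Stage 2: overshoot 10 dB → 10/2 = 5 dB → -39 dBFS; +6 dB make-up → -33 dBFS.

-33 dBFS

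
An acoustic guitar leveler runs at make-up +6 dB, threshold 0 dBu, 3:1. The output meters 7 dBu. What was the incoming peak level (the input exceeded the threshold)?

Remove make-up: 7 − 6 = 1 dBu.
That's 1 dB above the 0 dBu threshold.
Undo the ratio: input overshoot = 1 × 3 = 3 dB, giving input = 3 dBu.

3 dBu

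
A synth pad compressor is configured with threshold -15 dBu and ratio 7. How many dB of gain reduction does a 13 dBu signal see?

13 dBu exceeds the threshold by 28 dB.
At 7:1, output sits 28/7 = 4 dB above threshold.
Gain reduction = 28 − 4 = 24 dB.

24 dB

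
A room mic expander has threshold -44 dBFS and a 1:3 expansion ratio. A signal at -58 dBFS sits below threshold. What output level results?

-86 dBFS

Undershoot = (-44) − (-58) = 14 dB.
At 1:3, that expands to 42 dB under threshold.
Output = -44 − 42 = -86 dBFS.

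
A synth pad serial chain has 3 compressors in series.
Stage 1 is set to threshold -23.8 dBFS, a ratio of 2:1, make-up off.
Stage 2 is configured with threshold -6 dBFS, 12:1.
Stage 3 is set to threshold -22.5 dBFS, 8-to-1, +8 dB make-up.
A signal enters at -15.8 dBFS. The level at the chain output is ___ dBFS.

-14.1625 dBFS

Stage 1: -15.8 dBFS is 8 dB over -23.8 dBFS; at 2:1 that becomes 4 dB over, giving -19.8 dBFS.
Stage 2: -19.8 dBFS ≤ -6 dBFS, so stage 2 doesn't engage; output -19.8 dBFS.
Stage 3: 2.7 dB above -22.5 dBFS, reduced 8:1 to 0.3375 dB above → -22.1625 dBFS; +8 dB make-up → -14.1625 dBFS.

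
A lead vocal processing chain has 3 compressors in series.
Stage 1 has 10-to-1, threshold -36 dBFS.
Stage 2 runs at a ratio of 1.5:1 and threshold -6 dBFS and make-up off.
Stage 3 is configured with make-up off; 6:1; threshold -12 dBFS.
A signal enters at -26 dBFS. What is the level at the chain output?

Stage 1: -26 dBFS is 10 dB over -36 dBFS; at 10:1 that becomes 1 dB over, giving -35 dBFS.
Stage 2: -35 dBFS ≤ -6 dBFS, so stage 2 doesn't engage; output -35 dBFS.
Stage 3: below threshold (-35 ≤ -12); passes unchanged; output -35 dBFS.

-35 dBFS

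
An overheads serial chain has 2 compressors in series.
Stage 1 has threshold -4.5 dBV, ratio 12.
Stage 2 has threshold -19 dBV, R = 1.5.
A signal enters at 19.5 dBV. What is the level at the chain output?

-8 dBV

Stage 1: 19.5 dBV is 24 dB over -4.5 dBV; at 12:1 that becomes 2 dB over, giving -2.5 dBV.
Stage 2: 16.5 dB above -19 dBV, reduced 1.5:1 to 11 dB above → -8 dBV.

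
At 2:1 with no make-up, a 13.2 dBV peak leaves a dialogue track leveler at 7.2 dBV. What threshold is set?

Let T be the threshold. Output overshoot = (input overshoot)/R, so 7.2 − T = (13.2 − T)/2.
2·(7.2 − T) = 13.2 − T → 1·T = 14.4 − 13.2 = 1.2.
T = 1.2/1 = 1.2 dBV.

1.2 dBV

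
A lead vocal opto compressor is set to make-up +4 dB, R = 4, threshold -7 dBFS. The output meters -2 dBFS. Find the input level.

-3 dBFS

Stripping the +4 dB make-up gives -6 dBFS at the gain stage.
That's 1 dB above the -7 dBFS threshold.
Before 4:1 compression the overshoot was 1 × 4 = 4 dB, so input = -7 + 4 = -3 dBFS.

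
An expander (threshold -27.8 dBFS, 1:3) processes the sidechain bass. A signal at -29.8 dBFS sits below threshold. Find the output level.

-33.8 dBFS

Below threshold, a 1:3 expander applies gain = (3−1)×(T − x) of attenuation.
(3−1) × 2 = 4 dB, so output = -29.8 − 4 = -33.8 dBFS.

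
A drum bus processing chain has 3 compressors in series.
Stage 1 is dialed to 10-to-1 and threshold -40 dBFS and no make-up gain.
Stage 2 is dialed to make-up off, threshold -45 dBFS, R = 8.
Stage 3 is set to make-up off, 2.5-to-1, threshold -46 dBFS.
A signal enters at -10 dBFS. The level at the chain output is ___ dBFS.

-45.2 dBFS

Stage 1: 30 dB above -40 dBFS, reduced 10:1 to 3 dB above → -37 dBFS.
Stage 2: -37 dBFS is 8 dB over -45 dBFS; at 8:1 that becomes 1 dB over, giving -44 dBFS.
Stage 3: 2 dB above -46 dBFS, reduced 2.5:1 to 0.8 dB above → -45.2 dBFS.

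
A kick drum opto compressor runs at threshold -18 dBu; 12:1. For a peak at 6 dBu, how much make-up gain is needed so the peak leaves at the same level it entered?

22 dB

The peak compresses to -18 + 24/12 = -16 dBu.
To reach 6 dBu requires 6 − (-16) = 22 dB of make-up.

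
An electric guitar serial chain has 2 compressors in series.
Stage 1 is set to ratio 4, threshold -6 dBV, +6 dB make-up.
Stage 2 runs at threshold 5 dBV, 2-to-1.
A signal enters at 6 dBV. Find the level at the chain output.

Stage 1: 6 dBV is 12 dB over -6 dBV; at 4:1 that becomes 3 dB over, giving -3 dBV; +6 dB make-up → 3 dBV.
Stage 2: 3 dBV ≤ 5 dBV, so stage 2 doesn't engage; output 3 dBV.

3 dBV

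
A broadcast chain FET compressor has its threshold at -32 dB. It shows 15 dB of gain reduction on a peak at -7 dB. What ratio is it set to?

2.5:1

Input overshoot = -7 − (-32) = 25 dB.
Output overshoot = 25 − 15 = 10 dB.
Ratio = input overshoot / output overshoot = 25 / 10 = 2.5.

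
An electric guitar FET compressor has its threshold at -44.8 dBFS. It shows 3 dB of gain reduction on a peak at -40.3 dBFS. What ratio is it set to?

3:1

Input overshoot = -40.3 − (-44.8) = 4.5 dB.
Output overshoot = 4.5 − 3 = 1.5 dB.
Ratio = input overshoot / output overshoot = 4.5 / 1.5 = 3.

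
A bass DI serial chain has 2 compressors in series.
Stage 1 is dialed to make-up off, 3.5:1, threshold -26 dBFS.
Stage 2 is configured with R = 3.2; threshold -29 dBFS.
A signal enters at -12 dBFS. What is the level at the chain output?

-26.8125 dBFS

Stage 1: -12 dBFS is 14 dB over -26 dBFS; at 3.5:1 that becomes 4 dB over, giving -22 dBFS.
Stage 2: 7 dB above -29 dBFS, reduced 3.2:1 to 2.1875 dB above → -26.8125 dBFS.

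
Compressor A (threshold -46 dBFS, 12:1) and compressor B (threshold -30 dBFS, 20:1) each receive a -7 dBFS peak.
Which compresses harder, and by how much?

A: GR = 39 − 39/12 = 35.75 dB.
B: GR = 23 − 23/20 = 21.85 dB.
A reduces 13.9 dB more.

A, by 13.9 dB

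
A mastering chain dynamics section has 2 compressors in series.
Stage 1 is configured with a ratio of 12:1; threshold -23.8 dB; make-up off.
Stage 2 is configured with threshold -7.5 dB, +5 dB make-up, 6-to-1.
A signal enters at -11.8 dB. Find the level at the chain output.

-17.8 dB

Stage 1: -11.8 dB is 12 dB over -23.8 dB; at 12:1 that becomes 1 dB over, giving -22.8 dB.
Stage 2: below threshold (-22.8 ≤ -7.5); passes unchanged; make-up brings it to -17.8 dB.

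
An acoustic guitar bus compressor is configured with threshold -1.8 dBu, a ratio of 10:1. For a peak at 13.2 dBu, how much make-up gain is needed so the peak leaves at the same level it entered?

13.5 dB

Without make-up, output = threshold + overshoot/10 = -1.8 + 1.5 = -0.3 dBu.
Gap to target: 13.5 dB.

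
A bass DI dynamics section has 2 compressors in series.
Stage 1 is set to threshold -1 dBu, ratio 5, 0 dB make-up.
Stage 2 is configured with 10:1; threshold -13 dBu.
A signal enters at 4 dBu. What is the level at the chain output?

Stage 1: 4 dBu is 5 dB over -1 dBu; at 5:1 that becomes 1 dB over, giving 0 dBu.
Stage 2: 0 dBu is 13 dB over -13 dBu; at 10:1 that becomes 1.3 dB over, giving -11.7 dBu.

-11.7 dBu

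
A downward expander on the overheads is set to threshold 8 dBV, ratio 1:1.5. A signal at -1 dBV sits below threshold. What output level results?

The input is 9 dB below the 8 dBV threshold.
A 1:1.5 expander multiplies undershoot by 1.5: 9 × 1.5 = 13.5 dB below threshold.
Output = 8 − 13.5 = -5.5 dBV.

-5.5 dBV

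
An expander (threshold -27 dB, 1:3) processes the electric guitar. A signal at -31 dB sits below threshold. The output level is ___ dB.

-39 dB

Undershoot = (-27) − (-31) = 4 dB.
At 1:3, that expands to 12 dB under threshold.
Output = -27 − 12 = -39 dB.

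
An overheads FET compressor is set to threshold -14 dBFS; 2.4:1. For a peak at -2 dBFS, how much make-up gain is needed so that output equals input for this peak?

Without make-up, output = threshold + overshoot/2.4 = -14 + 5 = -9 dBFS.
Gap to target: 7 dB.

7 dB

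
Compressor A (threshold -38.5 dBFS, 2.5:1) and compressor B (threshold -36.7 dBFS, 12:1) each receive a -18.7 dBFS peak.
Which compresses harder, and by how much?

A: GR = 19.8 − 19.8/2.5 = 11.88 dB.
B: GR = 18 − 18/12 = 16.5 dB.
B applies 4.62 dB more gain reduction.

B, by 4.62 dB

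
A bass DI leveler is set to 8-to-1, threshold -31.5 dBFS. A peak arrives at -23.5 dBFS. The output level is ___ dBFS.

Overshoot: -23.5 − (-31.5) = 8 dB.
The 8 dB excess becomes 1 dB after 8:1 reduction.
That puts the output at -30.5 dBFS.

-30.5 dBFS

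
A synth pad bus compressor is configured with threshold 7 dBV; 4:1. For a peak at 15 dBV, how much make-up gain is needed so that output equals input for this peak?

6 dB

The peak compresses to 7 + 8/4 = 9 dBV.
To reach 15 dBV requires 15 − 9 = 6 dB of make-up.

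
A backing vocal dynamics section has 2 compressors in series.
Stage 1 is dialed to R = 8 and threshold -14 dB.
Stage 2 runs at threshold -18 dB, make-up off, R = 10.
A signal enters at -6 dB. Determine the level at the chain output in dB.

Stage 1: -6 dB is 8 dB over -14 dB; at 8:1 that becomes 1 dB over, giving -13 dB.
Stage 2: -13 dB is 5 dB over -18 dB; at 10:1 that becomes 0.5 dB over, giving -17.5 dB.

-17.5 dB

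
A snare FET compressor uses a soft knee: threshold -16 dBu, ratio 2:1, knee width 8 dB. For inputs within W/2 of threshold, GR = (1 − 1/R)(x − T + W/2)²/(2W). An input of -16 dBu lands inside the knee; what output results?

x − T + W/2 = -16 − (-16) + 4 = 4.
GR = (1 − 1/2) × 4² / 16 = 0.5 × 16 / 16 = 0.5 dB.
Output = -16 − 0.5 = -16.5 dBu.

-16.5 dBu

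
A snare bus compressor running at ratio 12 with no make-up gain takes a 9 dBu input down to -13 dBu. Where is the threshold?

Input is 24 dB above T (since output overshoot × R = input overshoot: (-13 − T)·12 = 9 − T gives T = -15 dBu).
Check: -15 + (9 − (-15))/12 = -15 + 2 = -13 dBu. ✓

-15 dBu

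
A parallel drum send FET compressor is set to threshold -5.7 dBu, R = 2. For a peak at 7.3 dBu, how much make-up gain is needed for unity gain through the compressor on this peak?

Without make-up, output = threshold + overshoot/2 = -5.7 + 6.5 = 0.8 dBu.
Gap to target: 6.5 dB.

6.5 dB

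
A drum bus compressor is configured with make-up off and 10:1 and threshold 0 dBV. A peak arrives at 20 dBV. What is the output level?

2 dBV

The input is 20 dB above the 0 dBV threshold.
The 20 dB excess becomes 2 dB after 10:1 reduction.
That puts the output at 2 dBV.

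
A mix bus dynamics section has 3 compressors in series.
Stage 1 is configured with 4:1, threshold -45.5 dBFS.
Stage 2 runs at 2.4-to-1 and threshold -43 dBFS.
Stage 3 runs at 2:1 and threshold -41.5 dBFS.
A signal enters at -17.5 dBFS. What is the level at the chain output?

Stage 1: 28 dB above -45.5 dBFS, reduced 4:1 to 7 dB above → -38.5 dBFS.
Stage 2: 4.5 dB above -43 dBFS, reduced 2.4:1 to 1.875 dB above → -41.125 dBFS.
Stage 3: overshoot 0.375 dB → 0.375/2 = 0.1875 dB → -41.3125 dBFS.

-41.3125 dBFS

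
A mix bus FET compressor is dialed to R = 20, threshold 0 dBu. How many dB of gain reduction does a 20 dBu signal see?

19 dB

20 dBu exceeds the threshold by 20 dB.
At 20:1, output sits 20/20 = 1 dB above threshold.
So the signal is attenuated by 20 − 1 = 19 dB.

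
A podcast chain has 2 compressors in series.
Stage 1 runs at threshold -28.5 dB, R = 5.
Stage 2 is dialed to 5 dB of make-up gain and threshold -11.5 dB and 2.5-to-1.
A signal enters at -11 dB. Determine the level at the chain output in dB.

Stage 1: overshoot 17.5 dB → 17.5/5 = 3.5 dB → -25 dB.
Stage 2: below threshold (-25 ≤ -11.5); passes unchanged; make-up brings it to -20 dB.

-20 dB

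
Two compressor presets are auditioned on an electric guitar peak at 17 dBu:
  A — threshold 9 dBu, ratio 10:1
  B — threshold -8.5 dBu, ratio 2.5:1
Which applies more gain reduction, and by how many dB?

A: overshoot 8 dB → output overshoot 0.8 dB → GR 7.2 dB.
B: overshoot 25.5 dB → output overshoot 10.2 dB → GR 15.3 dB.
B applies 8.1 dB more gain reduction.

B, by 8.1 dB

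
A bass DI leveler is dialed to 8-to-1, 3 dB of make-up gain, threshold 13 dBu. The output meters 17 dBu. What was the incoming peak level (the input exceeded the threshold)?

Remove make-up: 17 − 3 = 14 dBu.
The compressed level sits 14 − 13 = 1 dB over threshold.
Input overshoot = R × output overshoot = 8 dB → input = 13 + 8 = 21 dBu.

21 dBu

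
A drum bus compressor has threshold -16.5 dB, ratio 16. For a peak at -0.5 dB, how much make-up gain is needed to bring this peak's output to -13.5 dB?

The peak compresses to -16.5 + 16/16 = -15.5 dB.
To reach -13.5 dB requires -13.5 − (-15.5) = 2 dB of make-up.

2 dB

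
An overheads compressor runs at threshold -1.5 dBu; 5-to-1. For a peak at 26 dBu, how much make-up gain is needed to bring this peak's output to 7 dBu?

3 dB

Overshoot 27.5 dB → 27.5/5 = 5.5 dB after compression, so the compressed level is -1.5 + 5.5 = 4 dBu.
Make-up = target − compressed = 7 − 4 = 3 dB.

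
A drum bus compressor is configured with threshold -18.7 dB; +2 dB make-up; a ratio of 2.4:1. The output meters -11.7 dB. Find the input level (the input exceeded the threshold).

-6.7 dB

Remove make-up: -11.7 − 2 = -13.7 dB.
Post-compression overshoot = -13.7 − (-18.7) = 5 dB.
Input overshoot = R × output overshoot = 12 dB → input = -18.7 + 12 = -6.7 dB.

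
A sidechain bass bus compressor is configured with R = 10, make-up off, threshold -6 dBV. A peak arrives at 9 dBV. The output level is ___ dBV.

-4.5 dBV

The input is 15 dB above the -6 dBV threshold.
At 10:1 the overshoot is divided by 10, leaving 1.5 dB above threshold.
Output = -6 + 1.5 = -4.5 dBV.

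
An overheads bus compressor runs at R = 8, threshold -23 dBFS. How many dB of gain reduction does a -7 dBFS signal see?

Overshoot = -7 − (-23) = 16 dB.
After 8:1 compression the overshoot becomes 16/8 = 2 dB.
So the signal is attenuated by 16 − 2 = 14 dB.

14 dB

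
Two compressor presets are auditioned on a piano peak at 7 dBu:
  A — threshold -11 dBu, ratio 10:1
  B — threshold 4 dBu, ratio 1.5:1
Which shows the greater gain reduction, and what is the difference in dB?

A: GR = 18 − 18/10 = 16.2 dB.
B: GR = 3 − 3/1.5 = 1 dB.
Difference: 15.2 dB in favour of A.

A, by 15.2 dB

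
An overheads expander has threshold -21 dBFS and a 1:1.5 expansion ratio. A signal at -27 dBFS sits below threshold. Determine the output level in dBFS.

Undershoot = (-21) − (-27) = 6 dB.
At 1:1.5, that expands to 9 dB under threshold.
Output = -21 − 9 = -30 dBFS.

-30 dBFS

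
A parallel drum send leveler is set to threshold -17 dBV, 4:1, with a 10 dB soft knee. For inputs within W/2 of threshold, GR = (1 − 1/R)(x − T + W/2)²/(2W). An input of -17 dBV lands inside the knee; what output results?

-17.9375 dBV

x − T + W/2 = -17 − (-17) + 5 = 5.
GR = (1 − 1/4) × 5² / 20 = 0.75 × 25 / 20 = 0.9375 dB.
Output = -17 − 0.9375 = -17.9375 dBV.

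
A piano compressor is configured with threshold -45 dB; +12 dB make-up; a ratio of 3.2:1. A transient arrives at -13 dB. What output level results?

Overshoot: -13 − (-45) = 32 dB.
The 32 dB excess becomes 10 dB after 3.2:1 reduction.
That puts the output at -35 dB; make-up adds 12 dB, giving -23 dB.

-23 dB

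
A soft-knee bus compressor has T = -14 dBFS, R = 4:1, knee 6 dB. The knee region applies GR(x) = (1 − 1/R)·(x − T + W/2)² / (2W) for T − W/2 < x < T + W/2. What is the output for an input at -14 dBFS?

-14.5625 dBFS

x − T + W/2 = -14 − (-14) + 3 = 3.
GR = (1 − 1/4) × 3² / 12 = 0.75 × 9 / 12 = 0.5625 dB.
Output = -14 − 0.5625 = -14.5625 dBFS.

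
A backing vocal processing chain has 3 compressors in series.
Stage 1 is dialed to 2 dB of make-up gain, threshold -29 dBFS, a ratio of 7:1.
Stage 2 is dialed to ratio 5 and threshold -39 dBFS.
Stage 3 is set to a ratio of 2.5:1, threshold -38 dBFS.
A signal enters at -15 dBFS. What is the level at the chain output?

-37.28 dBFS

Stage 1: overshoot 14 dB → 14/7 = 2 dB → -27 dBFS; +2 dB make-up → -25 dBFS.
Stage 2: -25 dBFS is 14 dB over -39 dBFS; at 5:1 that becomes 2.8 dB over, giving -36.2 dBFS.
Stage 3: overshoot 1.8 dB → 1.8/2.5 = 0.72 dB → -37.28 dBFS.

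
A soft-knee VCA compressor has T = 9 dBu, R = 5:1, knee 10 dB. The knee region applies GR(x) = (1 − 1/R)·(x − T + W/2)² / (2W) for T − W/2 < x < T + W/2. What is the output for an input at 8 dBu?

7.36 dBu

x − T + W/2 = 8 − 9 + 5 = 4.
GR = (1 − 1/5) × 4² / 20 = 0.8 × 16 / 20 = 0.64 dB.
Output = 8 − 0.64 = 7.36 dBu.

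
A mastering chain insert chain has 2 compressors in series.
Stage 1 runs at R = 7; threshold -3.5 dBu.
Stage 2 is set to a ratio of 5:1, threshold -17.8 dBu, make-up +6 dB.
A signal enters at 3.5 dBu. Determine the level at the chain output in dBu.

-8.74 dBu

Stage 1: 3.5 dBu is 7 dB over -3.5 dBu; at 7:1 that becomes 1 dB over, giving -2.5 dBu.
Stage 2: overshoot 15.3 dB → 15.3/5 = 3.06 dB → -14.74 dBu; +6 dB make-up → -8.74 dBu.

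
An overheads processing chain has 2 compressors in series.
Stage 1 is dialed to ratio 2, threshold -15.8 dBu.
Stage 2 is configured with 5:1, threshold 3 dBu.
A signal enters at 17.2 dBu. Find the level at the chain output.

Stage 1: 17.2 dBu is 33 dB over -15.8 dBu; at 2:1 that becomes 16.5 dB over, giving 0.7 dBu.
Stage 2: 0.7 dBu is at or below the 3 dBu threshold — no compression; output 0.7 dBu.

0.7 dBu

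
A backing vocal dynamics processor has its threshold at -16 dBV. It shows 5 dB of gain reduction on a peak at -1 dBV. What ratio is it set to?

Input overshoot = -1 − (-16) = 15 dB.
Output overshoot = 15 − 5 = 10 dB.
Ratio = input overshoot / output overshoot = 15 / 10 = 1.5.

1.5:1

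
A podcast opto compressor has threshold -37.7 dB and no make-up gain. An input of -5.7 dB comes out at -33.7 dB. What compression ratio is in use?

Input overshoot = -5.7 − (-37.7) = 32 dB; output overshoot = -33.7 − (-37.7) = 4 dB.
Ratio = 32 / 4 = 8.

8:1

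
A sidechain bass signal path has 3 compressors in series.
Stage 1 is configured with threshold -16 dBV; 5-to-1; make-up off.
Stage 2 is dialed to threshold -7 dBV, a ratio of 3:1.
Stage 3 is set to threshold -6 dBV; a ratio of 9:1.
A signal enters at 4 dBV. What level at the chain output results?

Stage 1: 4 dBV is 20 dB over -16 dBV; at 5:1 that becomes 4 dB over, giving -12 dBV.
Stage 2: -12 dBV is at or below the -7 dBV threshold — no compression; output -12 dBV.
Stage 3: -12 dBV is at or below the -6 dBV threshold — no compression; output -12 dBV.

-12 dBV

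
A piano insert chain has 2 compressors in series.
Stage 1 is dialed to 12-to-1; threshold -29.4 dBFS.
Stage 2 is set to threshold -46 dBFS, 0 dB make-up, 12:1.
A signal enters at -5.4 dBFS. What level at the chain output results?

Stage 1: 24 dB above -29.4 dBFS, reduced 12:1 to 2 dB above → -27.4 dBFS.
Stage 2: 18.6 dB above -46 dBFS, reduced 12:1 to 1.55 dB above → -44.45 dBFS.

-44.45 dBFS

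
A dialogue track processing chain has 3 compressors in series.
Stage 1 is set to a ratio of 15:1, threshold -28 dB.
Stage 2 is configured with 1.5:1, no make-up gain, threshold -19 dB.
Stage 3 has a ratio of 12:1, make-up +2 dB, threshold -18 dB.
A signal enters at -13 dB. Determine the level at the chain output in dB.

-25 dB

Stage 1: overshoot 15 dB → 15/15 = 1 dB → -27 dB.
Stage 2: below threshold (-27 ≤ -19); passes unchanged; output -27 dB.
Stage 3: below threshold (-27 ≤ -18); passes unchanged; make-up brings it to -25 dB.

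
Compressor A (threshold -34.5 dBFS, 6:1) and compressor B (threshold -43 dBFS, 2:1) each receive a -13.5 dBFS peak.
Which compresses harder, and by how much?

A, by 2.75 dB

A: GR = 21 − 21/6 = 17.5 dB.
B: GR = 29.5 − 29.5/2 = 14.75 dB.
A applies 2.75 dB more gain reduction.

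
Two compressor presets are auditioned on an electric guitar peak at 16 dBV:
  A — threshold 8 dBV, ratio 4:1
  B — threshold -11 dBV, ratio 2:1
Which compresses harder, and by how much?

B, by 7.5 dB

A: overshoot 8 dB → output overshoot 2 dB → GR 6 dB.
B: overshoot 27 dB → output overshoot 13.5 dB → GR 13.5 dB.
B applies 7.5 dB more gain reduction.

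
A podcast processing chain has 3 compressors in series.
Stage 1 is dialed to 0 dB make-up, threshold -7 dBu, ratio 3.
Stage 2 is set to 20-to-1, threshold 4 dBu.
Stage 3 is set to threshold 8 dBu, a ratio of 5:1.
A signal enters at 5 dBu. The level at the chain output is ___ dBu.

Stage 1: overshoot 12 dB → 12/3 = 4 dB → -3 dBu.
Stage 2: below threshold (-3 ≤ 4); passes unchanged; output -3 dBu.
Stage 3: -3 dBu is at or below the 8 dBu threshold — no compression; output -3 dBu.

-3 dBu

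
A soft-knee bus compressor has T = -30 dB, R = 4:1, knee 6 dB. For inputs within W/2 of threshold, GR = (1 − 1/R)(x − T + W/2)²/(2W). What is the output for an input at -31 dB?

x − T + W/2 = -31 − (-30) + 3 = 2.
GR = (1 − 1/4) × 2² / 12 = 0.75 × 4 / 12 = 0.25 dB.
Output = -31 − 0.25 = -31.25 dB.

-31.25 dB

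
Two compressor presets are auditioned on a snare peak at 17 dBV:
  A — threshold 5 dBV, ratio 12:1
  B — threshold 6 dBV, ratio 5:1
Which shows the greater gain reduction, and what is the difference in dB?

A: overshoot 12 dB → output overshoot 1 dB → GR 11 dB.
B: overshoot 11 dB → output overshoot 2.2 dB → GR 8.8 dB.
A reduces 2.2 dB more.

A, by 2.2 dB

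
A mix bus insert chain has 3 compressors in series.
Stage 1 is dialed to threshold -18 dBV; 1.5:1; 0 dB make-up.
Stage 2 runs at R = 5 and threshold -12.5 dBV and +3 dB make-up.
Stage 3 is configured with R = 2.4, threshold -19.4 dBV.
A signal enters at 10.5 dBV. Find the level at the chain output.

-14.15 dBV

Stage 1: 28.5 dB above -18 dBV, reduced 1.5:1 to 19 dB above → 1 dBV.
Stage 2: 13.5 dB above -12.5 dBV, reduced 5:1 to 2.7 dB above → -9.8 dBV; +3 dB make-up → -6.8 dBV.
Stage 3: overshoot 12.6 dB → 12.6/2.4 = 5.25 dB → -14.15 dBV.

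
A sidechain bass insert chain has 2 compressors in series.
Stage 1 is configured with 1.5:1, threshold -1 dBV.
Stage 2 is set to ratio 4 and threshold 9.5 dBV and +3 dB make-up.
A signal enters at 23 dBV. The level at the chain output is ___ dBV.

13.875 dBV

Stage 1: overshoot 24 dB → 24/1.5 = 16 dB → 15 dBV.
Stage 2: 5.5 dB above 9.5 dBV, reduced 4:1 to 1.375 dB above → 10.875 dBV; +3 dB make-up → 13.875 dBV.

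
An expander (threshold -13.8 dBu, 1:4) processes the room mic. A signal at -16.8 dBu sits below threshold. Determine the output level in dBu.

-25.8 dBu

Undershoot = (-13.8) − (-16.8) = 3 dB.
At 1:4, that expands to 12 dB under threshold.
Output = -13.8 − 12 = -25.8 dBu.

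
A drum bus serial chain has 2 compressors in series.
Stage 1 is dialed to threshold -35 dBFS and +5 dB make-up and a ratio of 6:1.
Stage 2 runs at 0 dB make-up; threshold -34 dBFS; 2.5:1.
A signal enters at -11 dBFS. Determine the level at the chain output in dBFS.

-30.8 dBFS

Stage 1: overshoot 24 dB → 24/6 = 4 dB → -31 dBFS; +5 dB make-up → -26 dBFS.
Stage 2: overshoot 8 dB → 8/2.5 = 3.2 dB → -30.8 dBFS.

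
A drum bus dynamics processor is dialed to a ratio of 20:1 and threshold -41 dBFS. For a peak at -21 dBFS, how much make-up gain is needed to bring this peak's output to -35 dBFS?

Overshoot 20 dB → 20/20 = 1 dB after compression, so the compressed level is -41 + 1 = -40 dBFS.
Make-up = target − compressed = -35 − (-40) = 5 dB.

5 dB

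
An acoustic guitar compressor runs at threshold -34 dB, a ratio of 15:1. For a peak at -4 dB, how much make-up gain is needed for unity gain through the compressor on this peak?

The peak compresses to -34 + 30/15 = -32 dB.
To reach -4 dB requires -4 − (-32) = 28 dB of make-up.

28 dB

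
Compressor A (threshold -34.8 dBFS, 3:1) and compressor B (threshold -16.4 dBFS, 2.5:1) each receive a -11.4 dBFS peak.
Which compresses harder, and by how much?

A, by 12.6 dB

A: 23.4 dB over, compressed to 7.8 dB over, so 15.6 dB of GR.
B: 5 dB over, compressed to 2 dB over, so 3 dB of GR.
A reduces 12.6 dB more.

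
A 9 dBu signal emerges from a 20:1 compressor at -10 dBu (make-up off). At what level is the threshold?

Input is 20 dB above T (since output overshoot × R = input overshoot: (-10 − T)·20 = 9 − T gives T = -11 dBu).
Check: -11 + (9 − (-11))/20 = -11 + 1 = -10 dBu. ✓

-11 dBu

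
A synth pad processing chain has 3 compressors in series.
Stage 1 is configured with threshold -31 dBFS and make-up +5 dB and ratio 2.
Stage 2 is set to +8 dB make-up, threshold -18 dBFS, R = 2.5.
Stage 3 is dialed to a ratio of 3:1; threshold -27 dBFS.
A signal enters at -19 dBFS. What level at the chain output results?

-22 dBFS

Stage 1: overshoot 12 dB → 12/2 = 6 dB → -25 dBFS; +5 dB make-up → -20 dBFS.
Stage 2: -20 dBFS is at or below the -18 dBFS threshold — no compression; make-up brings it to -12 dBFS.
Stage 3: -12 dBFS is 15 dB over -27 dBFS; at 3:1 that becomes 5 dB over, giving -22 dBFS.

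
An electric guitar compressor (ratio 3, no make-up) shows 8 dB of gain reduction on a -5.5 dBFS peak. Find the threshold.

Input is 12 dB above T (since output overshoot × R = input overshoot: (-13.5 − T)·3 = -5.5 − T gives T = -17.5 dBFS).
Check: -17.5 + (-5.5 − (-17.5))/3 = -17.5 + 4 = -13.5 dBFS. ✓

-17.5 dBFS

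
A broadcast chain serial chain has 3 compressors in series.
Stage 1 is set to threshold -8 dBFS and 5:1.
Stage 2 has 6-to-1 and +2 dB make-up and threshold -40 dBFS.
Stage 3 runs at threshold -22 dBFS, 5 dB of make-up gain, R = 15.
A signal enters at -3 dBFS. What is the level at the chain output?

Stage 1: overshoot 5 dB → 5/5 = 1 dB → -7 dBFS.
Stage 2: -7 dBFS is 33 dB over -40 dBFS; at 6:1 that becomes 5.5 dB over, giving -34.5 dBFS; +2 dB make-up → -32.5 dBFS.
Stage 3: -32.5 dBFS is at or below the -22 dBFS threshold — no compression; make-up brings it to -27.5 dBFS.

-27.5 dBFS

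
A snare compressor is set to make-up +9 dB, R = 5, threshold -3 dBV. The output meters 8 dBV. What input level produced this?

7 dBV

Stripping the +9 dB make-up gives -1 dBV at the gain stage.
That's 2 dB above the -3 dBV threshold.
Before 5:1 compression the overshoot was 2 × 5 = 10 dB, so input = -3 + 10 = 7 dBV.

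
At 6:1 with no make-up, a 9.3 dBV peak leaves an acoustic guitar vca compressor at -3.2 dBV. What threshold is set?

Input is 15 dB above T (since output overshoot × R = input overshoot: (-3.2 − T)·6 = 9.3 − T gives T = -5.7 dBV).
Check: -5.7 + (9.3 − (-5.7))/6 = -5.7 + 2.5 = -3.2 dBV. ✓

-5.7 dBV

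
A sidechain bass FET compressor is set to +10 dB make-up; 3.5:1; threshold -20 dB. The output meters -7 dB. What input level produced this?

-9.5 dB

Before make-up, the level was -7 − 10 = -17 dB.
Post-compression overshoot = -17 − (-20) = 3 dB.
Undo the ratio: input overshoot = 3 × 3.5 = 10.5 dB, giving input = -9.5 dB.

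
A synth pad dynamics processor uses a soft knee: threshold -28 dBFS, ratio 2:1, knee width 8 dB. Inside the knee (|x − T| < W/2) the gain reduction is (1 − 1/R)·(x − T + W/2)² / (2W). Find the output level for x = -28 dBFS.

-28.5 dBFS

x − T + W/2 = -28 − (-28) + 4 = 4.
GR = (1 − 1/2) × 4² / 16 = 0.5 × 16 / 16 = 0.5 dB.
Output = -28 − 0.5 = -28.5 dBFS.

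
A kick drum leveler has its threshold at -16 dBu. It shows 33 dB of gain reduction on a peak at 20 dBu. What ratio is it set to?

Input overshoot = 20 − (-16) = 36 dB.
Output overshoot = 36 − 33 = 3 dB.
Ratio = input overshoot / output overshoot = 36 / 3 = 12.

12:1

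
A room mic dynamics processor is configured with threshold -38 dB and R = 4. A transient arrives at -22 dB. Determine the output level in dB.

The input is 16 dB above the -38 dB threshold.
4:1 compression reduces that to 16/4 = 4 dB over.
Output = -38 + 4 = -34 dB.

-34 dB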